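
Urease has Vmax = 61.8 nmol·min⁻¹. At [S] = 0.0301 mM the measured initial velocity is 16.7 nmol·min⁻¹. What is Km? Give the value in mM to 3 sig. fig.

0.0813 mM

From v = Vmax[S]/(Km+[S]), Km = [S](Vmax − v)/v.
Km = 0.0301 × (61.8 − 16.7) / 16.7 = 1.358/16.7 = 0.0813 mM.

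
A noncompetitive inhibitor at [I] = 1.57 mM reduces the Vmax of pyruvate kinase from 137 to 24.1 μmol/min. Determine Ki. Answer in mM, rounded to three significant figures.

Noncompetitive: Vmax,app = Vmax/α with α = 1 + [I]/Ki.
α = Vmax/Vmax,app = 137/24.1 = 5.685.
Since α = 1 + [I]/Ki, [I]/Ki = 5.685 − 1 = 4.685 and Ki = 1.57/4.685 = 0.335 mM.

0.335 mM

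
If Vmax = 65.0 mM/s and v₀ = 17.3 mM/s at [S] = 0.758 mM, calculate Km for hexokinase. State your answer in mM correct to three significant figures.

2.09 mM

From v = Vmax[S]/(Km+[S]), Km = [S](Vmax − v)/v.
Km = 0.758 × (65.0 − 17.3) / 17.3 = 36.16/17.3 = 2.09 mM.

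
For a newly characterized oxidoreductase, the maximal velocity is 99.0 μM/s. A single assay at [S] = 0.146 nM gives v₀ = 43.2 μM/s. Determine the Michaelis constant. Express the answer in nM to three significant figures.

0.189 nM

v/Vmax = 43.2/99.0 = 0.4364 = [S]/(Km+[S]).
So Km + [S] = [S]/0.4364 = 0.3346 nM, giving Km = 0.3346 − 0.146 = 0.189 nM.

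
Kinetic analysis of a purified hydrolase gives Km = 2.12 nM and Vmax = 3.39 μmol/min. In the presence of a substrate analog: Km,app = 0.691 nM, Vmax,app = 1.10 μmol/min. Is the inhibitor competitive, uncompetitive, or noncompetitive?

uncompetitive

Both Km and Vmax decrease by the same factor (~3.07-fold) — characteristic of uncompetitive inhibition.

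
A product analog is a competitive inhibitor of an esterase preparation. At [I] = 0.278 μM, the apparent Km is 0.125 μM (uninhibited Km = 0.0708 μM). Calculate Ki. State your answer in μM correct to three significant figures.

Competitive: Km,app = α·Km with α = 1 + [I]/Ki.
α = Km,app/Km = 0.125/0.0708 = 1.766.
Since α = 1 + [I]/Ki, [I]/Ki = 1.766 − 1 = 0.7655 and Ki = 0.278/0.7655 = 0.363 μM.

0.363 μM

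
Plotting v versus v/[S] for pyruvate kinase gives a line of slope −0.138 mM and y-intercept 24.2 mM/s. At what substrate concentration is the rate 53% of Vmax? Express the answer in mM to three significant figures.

0.156 mM

The Eadie–Hofstee slope gives Km = 0.138 mM (slope = −Km).
v/Vmax = [S]/(Km+[S]) = 0.53 ⇒ [S] = Km·0.53/(1−0.53) = 0.138 × 1.128 = 0.156 mM.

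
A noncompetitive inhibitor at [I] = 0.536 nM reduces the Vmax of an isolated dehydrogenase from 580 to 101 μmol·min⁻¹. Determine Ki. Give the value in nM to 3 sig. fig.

0.113 nM

Noncompetitive: Vmax,app = Vmax/α with α = 1 + [I]/Ki.
α = Vmax/Vmax,app = 580/101 = 5.743.
Since α = 1 + [I]/Ki, [I]/Ki = 5.743 − 1 = 4.743 and Ki = 0.536/4.743 = 0.113 nM.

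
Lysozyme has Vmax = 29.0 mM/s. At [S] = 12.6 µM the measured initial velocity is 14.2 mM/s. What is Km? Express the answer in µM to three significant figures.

v/Vmax = 14.2/29.0 = 0.4897 = [S]/(Km+[S]).
So Km + [S] = [S]/0.4897 = 25.73 µM, giving Km = 25.73 − 12.6 = 13.1 µM.

13.1 µM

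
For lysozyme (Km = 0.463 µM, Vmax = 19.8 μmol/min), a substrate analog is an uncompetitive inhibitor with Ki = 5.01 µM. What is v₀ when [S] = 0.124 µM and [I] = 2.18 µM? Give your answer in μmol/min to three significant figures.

3.83 μmol/min

α = 1 + [I]/Ki = 1 + 2.18/5.01 = 1.435.
For an uncompetitive inhibitor, both parameters are divided by α, giving Vmax/α and Km/α: Km,app = 0.323 µM, Vmax,app = 13.8 μmol/min.
v = Vmax,app·[S]/(Km,app + [S]) = 13.8 × 0.124/(0.323 + 0.124) = 3.83 μmol/min.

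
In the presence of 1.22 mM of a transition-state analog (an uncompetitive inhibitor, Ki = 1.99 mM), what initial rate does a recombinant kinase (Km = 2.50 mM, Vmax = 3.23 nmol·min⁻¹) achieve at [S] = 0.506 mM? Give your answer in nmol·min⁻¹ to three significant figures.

With α = 1 + [I]/Ki = 1 + 1.22/1.99 = 1.613, the uncompetitive rate law is v = (Vmax/α)·[S] / (Km/α + [S]).
v = (3.23/1.613)×0.506 / (2.50/1.613 + 0.506) = 1.013/2.056 = 0.493 nmol·min⁻¹.

0.493 nmol·min⁻¹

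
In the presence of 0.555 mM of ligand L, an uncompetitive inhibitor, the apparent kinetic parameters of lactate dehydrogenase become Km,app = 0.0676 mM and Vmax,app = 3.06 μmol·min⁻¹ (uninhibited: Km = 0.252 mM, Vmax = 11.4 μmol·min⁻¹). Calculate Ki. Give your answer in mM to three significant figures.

Uncompetitive: Vmax,app = Vmax/α (and Km,app = Km/α) with α = 1 + [I]/Ki.
α = Vmax/Vmax,app = 11.4/3.06 = 3.725.
Ki = [I]/(α − 1) = 0.555/2.725 = 0.204 mM.

0.204 mM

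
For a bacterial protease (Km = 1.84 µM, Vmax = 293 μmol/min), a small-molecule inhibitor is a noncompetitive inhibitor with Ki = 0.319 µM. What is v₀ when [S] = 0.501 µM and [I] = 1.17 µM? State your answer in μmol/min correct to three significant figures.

13.4 μmol/min

α = 1 + [I]/Ki = 1 + 1.17/0.319 = 4.668.
For a noncompetitive inhibitor, Vmax is reduced to Vmax/α while Km is unchanged: Km,app = 1.84 µM, Vmax,app = 62.8 μmol/min.
v = Vmax,app·[S]/(Km,app + [S]) = 62.8 × 0.501/(1.84 + 0.501) = 13.4 μmol/min.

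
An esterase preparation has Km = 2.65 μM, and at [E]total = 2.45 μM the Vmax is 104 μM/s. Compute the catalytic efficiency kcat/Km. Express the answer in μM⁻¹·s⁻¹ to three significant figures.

16.0 μM⁻¹·s⁻¹

kcat = Vmax/[E]total = 104/2.45 = 42.4 s⁻¹.
kcat/Km = 42.4/2.65 = 16.0 μM⁻¹·s⁻¹.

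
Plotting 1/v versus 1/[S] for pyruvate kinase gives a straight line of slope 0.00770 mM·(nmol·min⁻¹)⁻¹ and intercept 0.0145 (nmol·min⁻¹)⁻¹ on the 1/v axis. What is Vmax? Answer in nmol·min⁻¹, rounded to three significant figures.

The y-intercept of a Lineweaver–Burk plot equals 1/Vmax, so Vmax = 1/0.0145 = 69.0 nmol·min⁻¹.

69.0 nmol·min⁻¹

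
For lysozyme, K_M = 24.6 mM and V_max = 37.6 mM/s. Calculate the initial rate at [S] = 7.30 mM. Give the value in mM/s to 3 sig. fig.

v = Vmax·[S]/(Km + [S]) = 37.6 × 7.30 / (24.6 + 7.30)
  = 274.5 / 31.90 = 8.60 mM/s.

8.60 mM/s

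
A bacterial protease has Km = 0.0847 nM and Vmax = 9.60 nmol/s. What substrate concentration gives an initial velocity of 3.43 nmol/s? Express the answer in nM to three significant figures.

0.0471 nM

The required fractional saturation is v/Vmax = 3.43/9.60 = 0.3573.
Then [S]/(Km+[S]) = 0.3573 ⇒ [S] = 0.0847 × 0.3573/(1 − 0.3573) = 0.0471 nM.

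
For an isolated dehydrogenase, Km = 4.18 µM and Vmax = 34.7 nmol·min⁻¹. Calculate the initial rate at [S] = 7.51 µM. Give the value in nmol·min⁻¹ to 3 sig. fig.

22.3 nmol·min⁻¹

[S]/(Km+[S]) = 7.51/11.69 = 0.6424, the fractional saturation.
v = 0.6424 × Vmax = 0.6424 × 34.7 = 22.3 nmol·min⁻¹.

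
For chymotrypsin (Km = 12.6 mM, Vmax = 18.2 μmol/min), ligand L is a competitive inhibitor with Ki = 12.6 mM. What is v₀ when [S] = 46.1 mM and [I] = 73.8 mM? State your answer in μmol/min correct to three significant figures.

α = 1 + [I]/Ki = 1 + 73.8/12.6 = 6.857.
For a competitive inhibitor, Vmax is unchanged and the apparent Km becomes α·Km: Km,app = 86.4 mM, Vmax,app = 18.2 μmol/min.
v = Vmax,app·[S]/(Km,app + [S]) = 18.2 × 46.1/(86.4 + 46.1) = 6.33 μmol/min.

6.33 μmol/min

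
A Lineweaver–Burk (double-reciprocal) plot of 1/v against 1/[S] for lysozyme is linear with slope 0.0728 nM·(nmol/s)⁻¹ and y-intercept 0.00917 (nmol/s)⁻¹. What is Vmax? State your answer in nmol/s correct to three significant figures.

The y-intercept of a Lineweaver–Burk plot equals 1/Vmax, so Vmax = 1/0.00917 = 109 nmol/s.

109 nmol/s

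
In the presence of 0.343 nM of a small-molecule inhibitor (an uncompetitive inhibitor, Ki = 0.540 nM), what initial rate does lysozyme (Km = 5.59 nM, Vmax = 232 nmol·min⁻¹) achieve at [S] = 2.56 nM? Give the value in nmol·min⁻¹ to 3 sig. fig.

60.8 nmol·min⁻¹

α = 1 + [I]/Ki = 1 + 0.343/0.540 = 1.635.
For an uncompetitive inhibitor, both parameters are divided by α, giving Vmax/α and Km/α: Km,app = 3.42 nM, Vmax,app = 142 nmol·min⁻¹.
v = Vmax,app·[S]/(Km,app + [S]) = 142 × 2.56/(3.42 + 2.56) = 60.8 nmol·min⁻¹.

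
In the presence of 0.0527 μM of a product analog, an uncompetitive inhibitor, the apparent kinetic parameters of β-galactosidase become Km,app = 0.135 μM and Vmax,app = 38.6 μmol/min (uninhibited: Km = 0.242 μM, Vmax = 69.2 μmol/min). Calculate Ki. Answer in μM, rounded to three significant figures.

0.0665 μM

Uncompetitive: Vmax,app = Vmax/α (and Km,app = Km/α) with α = 1 + [I]/Ki.
α = Vmax/Vmax,app = 69.2/38.6 = 1.793.
Since α = 1 + [I]/Ki, [I]/Ki = 1.793 − 1 = 0.7927 and Ki = 0.0527/0.7927 = 0.0665 μM.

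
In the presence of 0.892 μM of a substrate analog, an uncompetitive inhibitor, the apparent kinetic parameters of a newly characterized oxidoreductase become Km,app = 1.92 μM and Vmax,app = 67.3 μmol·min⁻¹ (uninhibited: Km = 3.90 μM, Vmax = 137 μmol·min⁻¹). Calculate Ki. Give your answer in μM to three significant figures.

0.861 μM

Uncompetitive: Vmax,app = Vmax/α (and Km,app = Km/α) with α = 1 + [I]/Ki.
α = Vmax/Vmax,app = 137/67.3 = 2.036.
Since α = 1 + [I]/Ki, [I]/Ki = 2.036 − 1 = 1.036 and Ki = 0.892/1.036 = 0.861 μM.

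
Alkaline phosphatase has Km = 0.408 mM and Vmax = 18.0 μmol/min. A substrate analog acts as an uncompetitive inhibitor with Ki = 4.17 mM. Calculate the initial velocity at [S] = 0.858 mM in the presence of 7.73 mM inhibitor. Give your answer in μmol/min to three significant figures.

5.41 μmol/min

With α = 1 + [I]/Ki = 1 + 7.73/4.17 = 2.854, the uncompetitive rate law is v = (Vmax/α)·[S] / (Km/α + [S]).
v = (18.0/2.854)×0.858 / (0.408/2.854 + 0.858) = 5.412/1.001 = 5.41 μmol/min.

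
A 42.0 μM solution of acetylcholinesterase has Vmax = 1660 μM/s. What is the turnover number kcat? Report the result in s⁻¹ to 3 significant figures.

39.5 s⁻¹

kcat = Vmax/[E]total = 1660 μM/s / 42.0 μM = 39.5 s⁻¹.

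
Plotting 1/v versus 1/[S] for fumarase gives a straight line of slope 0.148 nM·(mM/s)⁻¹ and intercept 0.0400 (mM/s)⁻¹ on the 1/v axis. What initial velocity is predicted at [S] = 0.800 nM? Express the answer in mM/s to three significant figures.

The y-intercept is 1/Vmax, so Vmax = 1/0.0400 = 25.0 mM/s.
The slope is Km/Vmax, so Km = 0.148 × 25.0 = 3.70 nM.
Then v = 25.0 × 0.800/(3.70 + 0.800) = 4.44 mM/s.

4.44 mM/s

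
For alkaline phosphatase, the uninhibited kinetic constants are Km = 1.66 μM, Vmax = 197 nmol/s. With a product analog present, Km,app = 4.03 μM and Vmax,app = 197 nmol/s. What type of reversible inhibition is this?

competitive

Km increases (1.66 → 4.03 μM) while Vmax is unchanged — the hallmark of competitive inhibition.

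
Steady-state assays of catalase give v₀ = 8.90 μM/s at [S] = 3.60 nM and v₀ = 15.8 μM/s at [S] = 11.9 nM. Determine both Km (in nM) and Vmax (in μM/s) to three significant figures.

Km = 6.03 nM; Vmax = 23.8 μM/s

From v = Vmax[S]/(Km+[S]), each point gives Vmax = v(Km+[S])/[S].
Equating: 8.90(Km+3.60)/3.60 = 15.8(Km+11.9)/11.9.
2.472·Km + 8.90 = 1.328·Km + 15.8, so (2.472 − 1.328)·Km = 15.8 − 8.90.
Km = 6.900/1.144 = 6.03 nM; then Vmax = 8.90(6.03+3.60)/3.60 = 23.8 μM/s.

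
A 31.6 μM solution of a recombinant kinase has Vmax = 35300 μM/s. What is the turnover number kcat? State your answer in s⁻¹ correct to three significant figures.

1120 s⁻¹

kcat = Vmax/[E]total = 35300 μM/s / 31.6 μM = 1120 s⁻¹.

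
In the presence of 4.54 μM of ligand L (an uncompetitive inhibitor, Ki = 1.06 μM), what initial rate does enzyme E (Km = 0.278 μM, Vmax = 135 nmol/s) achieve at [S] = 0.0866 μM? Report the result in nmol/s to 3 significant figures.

15.9 nmol/s

With α = 1 + [I]/Ki = 1 + 4.54/1.06 = 5.283, the uncompetitive rate law is v = (Vmax/α)·[S] / (Km/α + [S]).
v = (135/5.283)×0.0866 / (0.278/5.283 + 0.0866) = 2.213/0.1392 = 15.9 nmol/s.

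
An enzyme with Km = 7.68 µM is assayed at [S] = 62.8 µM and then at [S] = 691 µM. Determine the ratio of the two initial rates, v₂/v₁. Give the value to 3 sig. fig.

1.11

Since Vmax cancels, v₂/v₁ = [S]₂(Km+[S]₁) / [S]₁(Km+[S]₂).
= 691×(7.68+62.8) / (62.8×(7.68+691)) = 48700/43880 = 1.11.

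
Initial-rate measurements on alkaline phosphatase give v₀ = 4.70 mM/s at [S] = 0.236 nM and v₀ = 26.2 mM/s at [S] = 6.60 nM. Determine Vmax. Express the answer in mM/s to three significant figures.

In reciprocal form, 1/v = (Km/Vmax)·(1/[S]) + 1/Vmax. The two points give (1/[S], 1/v) = (4.237, 0.2128) and (0.1515, 0.03817).
Slope = (0.2128 − 0.03817)/(4.237 − 0.1515) = 0.04273; intercept = 0.2128 − 0.04273×4.237 = 0.03169.
Vmax = 1/intercept = 31.6 mM/s; Km = slope × Vmax = 0.04273 × 31.6 = 1.35 nM.

31.6 mM/s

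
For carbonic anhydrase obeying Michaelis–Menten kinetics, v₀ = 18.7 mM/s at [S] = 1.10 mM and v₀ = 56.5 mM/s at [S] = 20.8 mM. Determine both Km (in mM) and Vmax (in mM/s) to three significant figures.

From v = Vmax[S]/(Km+[S]), each point gives Vmax = v(Km+[S])/[S].
Equating: 18.7(Km+1.10)/1.10 = 56.5(Km+20.8)/20.8.
17.00·Km + 18.7 = 2.716·Km + 56.5, so (17.00 − 2.716)·Km = 56.5 − 18.7.
Km = 37.80/14.28 = 2.65 mM; then Vmax = 18.7(2.65+1.10)/1.10 = 63.7 mM/s.

Km = 2.65 mM; Vmax = 63.7 mM/s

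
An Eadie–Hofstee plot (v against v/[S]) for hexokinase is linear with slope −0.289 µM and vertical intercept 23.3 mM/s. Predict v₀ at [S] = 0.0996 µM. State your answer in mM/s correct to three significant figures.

In the Eadie–Hofstee form v = Vmax − Km·(v/[S]), the slope is −Km and the intercept is Vmax, so Km = 0.289 µM and Vmax = 23.3 mM/s.
v = 23.3 × 0.0996/(0.289 + 0.0996) = 5.97 mM/s.

5.97 mM/s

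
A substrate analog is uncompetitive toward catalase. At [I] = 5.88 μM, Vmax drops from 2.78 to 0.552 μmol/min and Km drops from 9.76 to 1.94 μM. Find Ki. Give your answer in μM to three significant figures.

1.46 μM

Uncompetitive: Vmax,app = Vmax/α (and Km,app = Km/α) with α = 1 + [I]/Ki.
α = Vmax/Vmax,app = 2.78/0.552 = 5.036.
Since α = 1 + [I]/Ki, [I]/Ki = 5.036 − 1 = 4.036 and Ki = 5.88/4.036 = 1.46 μM.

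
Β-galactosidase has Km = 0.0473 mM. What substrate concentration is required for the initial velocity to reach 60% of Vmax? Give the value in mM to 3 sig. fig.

0.0710 mM

v/Vmax = [S]/(Km+[S]) = 0.6, so [S] = Km·0.6/(1 − 0.6) = 0.0473 × 1.500.
[S] = 0.0710 mM.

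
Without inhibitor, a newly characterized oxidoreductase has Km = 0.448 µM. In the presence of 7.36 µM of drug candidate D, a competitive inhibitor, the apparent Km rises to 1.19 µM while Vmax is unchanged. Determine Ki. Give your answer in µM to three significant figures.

4.44 µM

Competitive: Km,app = α·Km with α = 1 + [I]/Ki.
α = Km,app/Km = 1.19/0.448 = 2.656.
Since α = 1 + [I]/Ki, [I]/Ki = 2.656 − 1 = 1.656 and Ki = 7.36/1.656 = 4.44 µM.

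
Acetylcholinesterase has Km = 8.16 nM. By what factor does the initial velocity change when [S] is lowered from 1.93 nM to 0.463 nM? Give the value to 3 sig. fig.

The fractional saturations are [S]/(Km+[S]) = 1.93/10.09 = 0.1913 and 0.463/8.623 = 0.05369.
v₂/v₁ is just their ratio: 0.05369/0.1913 = 0.281.

0.281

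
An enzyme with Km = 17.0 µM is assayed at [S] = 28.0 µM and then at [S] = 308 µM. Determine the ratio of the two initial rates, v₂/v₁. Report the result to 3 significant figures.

Since Vmax cancels, v₂/v₁ = [S]₂(Km+[S]₁) / [S]₁(Km+[S]₂).
= 308×(17.0+28.0) / (28.0×(17.0+308)) = 13860/9100 = 1.52.

1.52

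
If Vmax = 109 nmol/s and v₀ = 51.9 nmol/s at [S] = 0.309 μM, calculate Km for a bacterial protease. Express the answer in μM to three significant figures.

From v = Vmax[S]/(Km+[S]), Km = [S](Vmax − v)/v.
Km = 0.309 × (109 − 51.9) / 51.9 = 17.64/51.9 = 0.340 μM.

0.340 μM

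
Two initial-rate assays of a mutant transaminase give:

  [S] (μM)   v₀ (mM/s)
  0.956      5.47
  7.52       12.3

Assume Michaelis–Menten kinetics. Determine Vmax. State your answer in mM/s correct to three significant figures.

From v = Vmax[S]/(Km+[S]), each point gives Vmax = v(Km+[S])/[S].
Equating: 5.47(Km+0.956)/0.956 = 12.3(Km+7.52)/7.52.
5.722·Km + 5.47 = 1.636·Km + 12.3, so (5.722 − 1.636)·Km = 12.3 − 5.47.
Km = 6.830/4.086 = 1.67 μM; then Vmax = 5.47(1.67+0.956)/0.956 = 15.0 mM/s.

15.0 mM/s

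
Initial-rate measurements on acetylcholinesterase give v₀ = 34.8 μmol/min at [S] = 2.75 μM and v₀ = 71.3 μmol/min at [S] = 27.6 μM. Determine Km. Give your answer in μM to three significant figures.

From v = Vmax[S]/(Km+[S]), each point gives Vmax = v(Km+[S])/[S].
Equating: 34.8(Km+2.75)/2.75 = 71.3(Km+27.6)/27.6.
12.65·Km + 34.8 = 2.583·Km + 71.3, so (12.65 − 2.583)·Km = 71.3 − 34.8.
Km = 36.50/10.07 = 3.62 μM; then Vmax = 34.8(3.62+2.75)/2.75 = 80.7 μmol/min.

3.62 μM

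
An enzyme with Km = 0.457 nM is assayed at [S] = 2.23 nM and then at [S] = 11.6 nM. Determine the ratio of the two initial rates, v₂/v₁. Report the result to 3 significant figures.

Since Vmax cancels, v₂/v₁ = [S]₂(Km+[S]₁) / [S]₁(Km+[S]₂).
= 11.6×(0.457+2.23) / (2.23×(0.457+11.6)) = 31.17/26.89 = 1.16.

1.16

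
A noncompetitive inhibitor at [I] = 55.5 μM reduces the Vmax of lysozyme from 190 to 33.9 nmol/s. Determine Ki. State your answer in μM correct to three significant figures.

Noncompetitive: Vmax,app = Vmax/α with α = 1 + [I]/Ki.
α = Vmax/Vmax,app = 190/33.9 = 5.605.
Since α = 1 + [I]/Ki, [I]/Ki = 5.605 − 1 = 4.605 and Ki = 55.5/4.605 = 12.1 μM.

12.1 μM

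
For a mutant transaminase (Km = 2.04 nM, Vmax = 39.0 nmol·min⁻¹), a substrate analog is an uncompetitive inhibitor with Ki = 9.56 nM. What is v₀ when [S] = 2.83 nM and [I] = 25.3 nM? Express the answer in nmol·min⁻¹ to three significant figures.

8.93 nmol·min⁻¹

α = 1 + [I]/Ki = 1 + 25.3/9.56 = 3.646.
For an uncompetitive inhibitor, both parameters are divided by α, giving Vmax/α and Km/α: Km,app = 0.559 nM, Vmax,app = 10.7 nmol·min⁻¹.
v = Vmax,app·[S]/(Km,app + [S]) = 10.7 × 2.83/(0.559 + 2.83) = 8.93 nmol·min⁻¹.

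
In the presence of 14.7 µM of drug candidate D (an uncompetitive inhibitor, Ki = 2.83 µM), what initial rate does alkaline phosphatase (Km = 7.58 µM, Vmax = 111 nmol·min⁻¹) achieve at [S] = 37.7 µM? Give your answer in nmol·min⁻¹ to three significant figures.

With α = 1 + [I]/Ki = 1 + 14.7/2.83 = 6.194, the uncompetitive rate law is v = (Vmax/α)·[S] / (Km/α + [S]).
v = (111/6.194)×37.7 / (7.58/6.194 + 37.7) = 675.6/38.92 = 17.4 nmol·min⁻¹.

17.4 nmol·min⁻¹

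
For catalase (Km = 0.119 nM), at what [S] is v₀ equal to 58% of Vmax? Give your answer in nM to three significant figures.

v/Vmax = [S]/(Km+[S]) = 0.58, so [S] = Km·0.58/(1 − 0.58) = 0.119 × 1.381.
[S] = 0.164 nM.

0.164 nM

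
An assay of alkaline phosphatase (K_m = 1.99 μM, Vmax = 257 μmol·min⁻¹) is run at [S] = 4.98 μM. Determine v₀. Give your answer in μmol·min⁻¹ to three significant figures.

v = Vmax·[S]/(Km + [S]) = 257 × 4.98 / (1.99 + 4.98)
  = 1280 / 6.970 = 184 μmol·min⁻¹.

184 μmol·min⁻¹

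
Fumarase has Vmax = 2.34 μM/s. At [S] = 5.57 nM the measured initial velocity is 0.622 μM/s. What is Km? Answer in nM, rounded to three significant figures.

v/Vmax = 0.622/2.34 = 0.2658 = [S]/(Km+[S]).
So Km + [S] = [S]/0.2658 = 20.95 nM, giving Km = 20.95 − 5.57 = 15.4 nM.

15.4 nM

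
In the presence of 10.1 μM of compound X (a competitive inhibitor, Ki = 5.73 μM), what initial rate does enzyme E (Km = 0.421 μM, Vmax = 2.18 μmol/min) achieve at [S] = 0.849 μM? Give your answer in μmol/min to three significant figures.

0.920 μmol/min

With α = 1 + [I]/Ki = 1 + 10.1/5.73 = 2.763, the competitive rate law is v = Vmax[S] / (αKm + [S]).
v = 2.18×0.849 / (2.763×0.421 + 0.849) = 1.851/2.012 = 0.920 μmol/min.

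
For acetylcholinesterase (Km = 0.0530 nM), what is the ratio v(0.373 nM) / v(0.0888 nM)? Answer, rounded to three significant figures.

Since Vmax cancels, v₂/v₁ = [S]₂(Km+[S]₁) / [S]₁(Km+[S]₂).
= 0.373×(0.0530+0.0888) / (0.0888×(0.0530+0.373)) = 0.05289/0.03783 = 1.40.

1.40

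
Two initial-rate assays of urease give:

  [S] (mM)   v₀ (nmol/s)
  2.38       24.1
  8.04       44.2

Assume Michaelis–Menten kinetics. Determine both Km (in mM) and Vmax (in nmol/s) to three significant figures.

Km = 4.34 mM; Vmax = 68.1 nmol/s

From v = Vmax[S]/(Km+[S]), each point gives Vmax = v(Km+[S])/[S].
Equating: 24.1(Km+2.38)/2.38 = 44.2(Km+8.04)/8.04.
10.13·Km + 24.1 = 5.498·Km + 44.2, so (10.13 − 5.498)·Km = 44.2 − 24.1.
Km = 20.10/4.629 = 4.34 mM; then Vmax = 24.1(4.34+2.38)/2.38 = 68.1 nmol/s.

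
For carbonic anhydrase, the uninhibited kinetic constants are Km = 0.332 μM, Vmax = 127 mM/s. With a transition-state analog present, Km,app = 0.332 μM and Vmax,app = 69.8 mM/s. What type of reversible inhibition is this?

noncompetitive

Vmax decreases (127 → 69.8 mM/s) while Km is unchanged — pure noncompetitive inhibition.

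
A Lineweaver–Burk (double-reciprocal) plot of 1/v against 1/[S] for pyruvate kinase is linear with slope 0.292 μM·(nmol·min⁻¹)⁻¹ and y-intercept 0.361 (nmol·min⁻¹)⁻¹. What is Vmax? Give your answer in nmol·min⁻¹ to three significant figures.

2.77 nmol·min⁻¹

The y-intercept of a Lineweaver–Burk plot equals 1/Vmax, so Vmax = 1/0.361 = 2.77 nmol·min⁻¹.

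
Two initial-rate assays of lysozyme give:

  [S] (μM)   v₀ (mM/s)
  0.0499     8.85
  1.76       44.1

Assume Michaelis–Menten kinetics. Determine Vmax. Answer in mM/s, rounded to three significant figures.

49.9 mM/s

In reciprocal form, 1/v = (Km/Vmax)·(1/[S]) + 1/Vmax. The two points give (1/[S], 1/v) = (20.04, 0.1130) and (0.5682, 0.02268).
Slope = (0.1130 − 0.02268)/(20.04 − 0.5682) = 0.004638; intercept = 0.1130 − 0.004638×20.04 = 0.02004.
Vmax = 1/intercept = 49.9 mM/s; Km = slope × Vmax = 0.004638 × 49.9 = 0.231 μM.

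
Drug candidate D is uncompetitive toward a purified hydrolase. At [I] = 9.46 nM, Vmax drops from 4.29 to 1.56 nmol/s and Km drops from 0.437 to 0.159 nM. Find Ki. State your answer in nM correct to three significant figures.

Uncompetitive: Vmax,app = Vmax/α (and Km,app = Km/α) with α = 1 + [I]/Ki.
α = Vmax/Vmax,app = 4.29/1.56 = 2.750.
Since α = 1 + [I]/Ki, [I]/Ki = 2.750 − 1 = 1.750 and Ki = 9.46/1.750 = 5.41 nM.

5.41 nM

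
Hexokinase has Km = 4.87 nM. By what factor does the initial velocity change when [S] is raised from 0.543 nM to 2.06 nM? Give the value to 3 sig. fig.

2.96

The fractional saturations are [S]/(Km+[S]) = 0.543/5.413 = 0.1003 and 2.06/6.930 = 0.2973.
v₂/v₁ is just their ratio: 0.2973/0.1003 = 2.96.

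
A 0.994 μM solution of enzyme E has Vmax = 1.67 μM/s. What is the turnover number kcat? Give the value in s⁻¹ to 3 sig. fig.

kcat = Vmax/[E]total = 1.67 μM/s / 0.994 μM = 1.68 s⁻¹.

1.68 s⁻¹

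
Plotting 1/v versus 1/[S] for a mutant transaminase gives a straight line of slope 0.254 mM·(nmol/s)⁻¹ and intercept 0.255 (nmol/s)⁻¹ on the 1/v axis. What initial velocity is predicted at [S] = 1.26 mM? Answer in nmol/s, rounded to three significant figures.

The y-intercept is 1/Vmax, so Vmax = 1/0.255 = 3.92 nmol/s.
The slope is Km/Vmax, so Km = 0.254 × 3.92 = 0.996 mM.
Then v = 3.92 × 1.26/(0.996 + 1.26) = 2.19 nmol/s.

2.19 nmol/s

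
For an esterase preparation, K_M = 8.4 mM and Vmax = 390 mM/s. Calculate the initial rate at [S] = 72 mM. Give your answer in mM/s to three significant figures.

349 mM/s

v = Vmax·[S]/(Km + [S]) = 390 × 72 / (8.4 + 72)
  = 28080 / 80.40 = 349 mM/s.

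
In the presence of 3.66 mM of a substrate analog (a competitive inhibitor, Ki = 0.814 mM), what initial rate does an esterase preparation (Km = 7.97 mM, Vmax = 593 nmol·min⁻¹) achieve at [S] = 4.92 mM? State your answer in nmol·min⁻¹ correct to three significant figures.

59.9 nmol·min⁻¹

With α = 1 + [I]/Ki = 1 + 3.66/0.814 = 5.496, the competitive rate law is v = Vmax[S] / (αKm + [S]).
v = 593×4.92 / (5.496×7.97 + 4.92) = 2918/48.73 = 59.9 nmol·min⁻¹.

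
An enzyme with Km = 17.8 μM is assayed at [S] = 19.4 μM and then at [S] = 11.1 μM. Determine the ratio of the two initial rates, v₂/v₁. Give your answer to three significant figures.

Since Vmax cancels, v₂/v₁ = [S]₂(Km+[S]₁) / [S]₁(Km+[S]₂).
= 11.1×(17.8+19.4) / (19.4×(17.8+11.1)) = 412.9/560.7 = 0.736.

0.736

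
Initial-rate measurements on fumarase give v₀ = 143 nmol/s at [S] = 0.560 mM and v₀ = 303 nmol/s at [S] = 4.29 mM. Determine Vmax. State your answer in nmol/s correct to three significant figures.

In reciprocal form, 1/v = (Km/Vmax)·(1/[S]) + 1/Vmax. The two points give (1/[S], 1/v) = (1.786, 0.006993) and (0.2331, 0.003300).
Slope = (0.006993 − 0.003300)/(1.786 − 0.2331) = 0.002378; intercept = 0.006993 − 0.002378×1.786 = 0.002746.
Vmax = 1/intercept = 364 nmol/s; Km = slope × Vmax = 0.002378 × 364 = 0.866 mM.

364 nmol/s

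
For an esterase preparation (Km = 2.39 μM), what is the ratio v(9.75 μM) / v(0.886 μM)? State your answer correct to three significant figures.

2.97

The fractional saturations are [S]/(Km+[S]) = 0.886/3.276 = 0.2705 and 9.75/12.14 = 0.8031.
v₂/v₁ is just their ratio: 0.8031/0.2705 = 2.97.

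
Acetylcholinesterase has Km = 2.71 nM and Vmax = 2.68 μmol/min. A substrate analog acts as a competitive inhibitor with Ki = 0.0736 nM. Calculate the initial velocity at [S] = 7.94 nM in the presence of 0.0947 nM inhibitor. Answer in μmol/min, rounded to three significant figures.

1.51 μmol/min

With α = 1 + [I]/Ki = 1 + 0.0947/0.0736 = 2.287, the competitive rate law is v = Vmax[S] / (αKm + [S]).
v = 2.68×7.94 / (2.287×2.71 + 7.94) = 21.28/14.14 = 1.51 μmol/min.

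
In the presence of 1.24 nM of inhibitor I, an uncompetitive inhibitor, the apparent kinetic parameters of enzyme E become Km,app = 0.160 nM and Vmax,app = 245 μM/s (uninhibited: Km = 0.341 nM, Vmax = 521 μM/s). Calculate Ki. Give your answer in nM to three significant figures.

Uncompetitive: Vmax,app = Vmax/α (and Km,app = Km/α) with α = 1 + [I]/Ki.
α = Vmax/Vmax,app = 521/245 = 2.127.
Ki = [I]/(α − 1) = 1.24/1.127 = 1.10 nM.

1.10 nM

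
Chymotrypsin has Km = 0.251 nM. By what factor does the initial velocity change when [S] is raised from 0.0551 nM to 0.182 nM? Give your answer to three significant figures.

Since Vmax cancels, v₂/v₁ = [S]₂(Km+[S]₁) / [S]₁(Km+[S]₂).
= 0.182×(0.251+0.0551) / (0.0551×(0.251+0.182)) = 0.05571/0.02386 = 2.34.

2.34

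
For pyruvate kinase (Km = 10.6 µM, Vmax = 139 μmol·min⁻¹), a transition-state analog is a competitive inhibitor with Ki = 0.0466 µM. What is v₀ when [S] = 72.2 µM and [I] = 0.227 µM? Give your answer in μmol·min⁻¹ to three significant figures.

With α = 1 + [I]/Ki = 1 + 0.227/0.0466 = 5.871, the competitive rate law is v = Vmax[S] / (αKm + [S]).
v = 139×72.2 / (5.871×10.6 + 72.2) = 10040/134.4 = 74.7 μmol·min⁻¹.

74.7 μmol·min⁻¹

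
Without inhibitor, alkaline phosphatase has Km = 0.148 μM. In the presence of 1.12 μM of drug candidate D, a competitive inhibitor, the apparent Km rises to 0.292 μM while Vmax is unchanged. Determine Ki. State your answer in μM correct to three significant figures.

1.15 μM

Competitive: Km,app = α·Km with α = 1 + [I]/Ki.
α = Km,app/Km = 0.292/0.148 = 1.973.
Since α = 1 + [I]/Ki, [I]/Ki = 1.973 − 1 = 0.9730 and Ki = 1.12/0.9730 = 1.15 μM.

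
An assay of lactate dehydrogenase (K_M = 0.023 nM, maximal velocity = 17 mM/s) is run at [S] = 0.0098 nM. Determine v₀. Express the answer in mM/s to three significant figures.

5.08 mM/s

[S]/(Km+[S]) = 0.0098/0.03280 = 0.2988, the fractional saturation.
v = 0.2988 × Vmax = 0.2988 × 17 = 5.08 mM/s.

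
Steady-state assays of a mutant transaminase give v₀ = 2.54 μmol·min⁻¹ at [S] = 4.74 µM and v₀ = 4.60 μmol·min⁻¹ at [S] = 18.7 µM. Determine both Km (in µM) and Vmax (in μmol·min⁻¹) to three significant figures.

In reciprocal form, 1/v = (Km/Vmax)·(1/[S]) + 1/Vmax. The two points give (1/[S], 1/v) = (0.2110, 0.3937) and (0.05348, 0.2174).
Slope = (0.3937 − 0.2174)/(0.2110 − 0.05348) = 1.119; intercept = 0.3937 − 1.119×0.2110 = 0.1575.
Vmax = 1/intercept = 6.35 μmol·min⁻¹; Km = slope × Vmax = 1.119 × 6.35 = 7.11 µM.

Km = 7.11 µM; Vmax = 6.35 μmol·min⁻¹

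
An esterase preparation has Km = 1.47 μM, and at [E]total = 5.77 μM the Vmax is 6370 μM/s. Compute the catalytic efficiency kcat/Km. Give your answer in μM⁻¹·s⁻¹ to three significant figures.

kcat = Vmax/[E]total = 6370/5.77 = 1100 s⁻¹.
kcat/Km = 1100/1.47 = 751 μM⁻¹·s⁻¹.

751 μM⁻¹·s⁻¹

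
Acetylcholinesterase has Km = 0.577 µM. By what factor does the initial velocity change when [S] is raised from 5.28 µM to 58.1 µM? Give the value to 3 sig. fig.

1.10

Since Vmax cancels, v₂/v₁ = [S]₂(Km+[S]₁) / [S]₁(Km+[S]₂).
= 58.1×(0.577+5.28) / (5.28×(0.577+58.1)) = 340.3/309.8 = 1.10.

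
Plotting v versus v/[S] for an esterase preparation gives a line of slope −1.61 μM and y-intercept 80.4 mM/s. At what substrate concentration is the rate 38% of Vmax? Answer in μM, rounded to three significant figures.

0.987 μM

The Eadie–Hofstee slope gives Km = 1.61 μM (slope = −Km).
v/Vmax = [S]/(Km+[S]) = 0.38 ⇒ [S] = Km·0.38/(1−0.38) = 1.61 × 0.6129 = 0.987 μM.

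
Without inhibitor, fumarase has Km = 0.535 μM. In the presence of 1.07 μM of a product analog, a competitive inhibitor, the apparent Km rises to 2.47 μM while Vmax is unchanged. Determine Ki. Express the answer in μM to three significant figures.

Competitive: Km,app = α·Km with α = 1 + [I]/Ki.
α = Km,app/Km = 2.47/0.535 = 4.617.
Ki = [I]/(α − 1) = 1.07/3.617 = 0.296 μM.

0.296 μM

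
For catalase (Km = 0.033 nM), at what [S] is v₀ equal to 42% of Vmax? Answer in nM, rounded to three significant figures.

v/Vmax = [S]/(Km+[S]) = 0.42, so [S] = Km·0.42/(1 − 0.42) = 0.033 × 0.7241.
[S] = 0.0239 nM.

0.0239 nM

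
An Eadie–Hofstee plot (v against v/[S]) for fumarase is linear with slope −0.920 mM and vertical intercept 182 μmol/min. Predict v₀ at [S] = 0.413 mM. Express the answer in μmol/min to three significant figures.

In the Eadie–Hofstee form v = Vmax − Km·(v/[S]), the slope is −Km and the intercept is Vmax, so Km = 0.920 mM and Vmax = 182 μmol/min.
v = 182 × 0.413/(0.920 + 0.413) = 56.4 μmol/min.

56.4 μmol/min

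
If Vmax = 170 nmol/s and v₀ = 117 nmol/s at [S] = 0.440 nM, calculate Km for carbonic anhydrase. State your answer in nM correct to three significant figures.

From v = Vmax[S]/(Km+[S]), Km = [S](Vmax − v)/v.
Km = 0.440 × (170 − 117) / 117 = 23.32/117 = 0.199 nM.

0.199 nM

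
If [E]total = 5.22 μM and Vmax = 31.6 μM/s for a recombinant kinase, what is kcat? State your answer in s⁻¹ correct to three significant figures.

6.05 s⁻¹

kcat = Vmax/[E]total = 31.6 μM/s / 5.22 μM = 6.05 s⁻¹.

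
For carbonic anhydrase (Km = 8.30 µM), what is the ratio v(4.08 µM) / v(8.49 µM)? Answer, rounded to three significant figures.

The fractional saturations are [S]/(Km+[S]) = 8.49/16.79 = 0.5057 and 4.08/12.38 = 0.3296.
v₂/v₁ is just their ratio: 0.3296/0.5057 = 0.652.

0.652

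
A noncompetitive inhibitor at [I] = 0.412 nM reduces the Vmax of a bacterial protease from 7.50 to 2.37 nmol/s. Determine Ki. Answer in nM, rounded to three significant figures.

Noncompetitive: Vmax,app = Vmax/α with α = 1 + [I]/Ki.
α = Vmax/Vmax,app = 7.50/2.37 = 3.165.
Ki = [I]/(α − 1) = 0.412/2.165 = 0.190 nM.

0.190 nM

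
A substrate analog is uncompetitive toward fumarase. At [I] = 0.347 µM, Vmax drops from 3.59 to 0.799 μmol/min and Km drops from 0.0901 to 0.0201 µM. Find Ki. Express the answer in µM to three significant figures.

Uncompetitive: Vmax,app = Vmax/α (and Km,app = Km/α) with α = 1 + [I]/Ki.
α = Vmax/Vmax,app = 3.59/0.799 = 4.493.
Since α = 1 + [I]/Ki, [I]/Ki = 4.493 − 1 = 3.493 and Ki = 0.347/3.493 = 0.0993 µM.

0.0993 µM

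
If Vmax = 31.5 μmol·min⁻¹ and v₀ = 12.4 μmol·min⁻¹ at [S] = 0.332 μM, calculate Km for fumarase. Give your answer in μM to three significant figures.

From v = Vmax[S]/(Km+[S]), Km = [S](Vmax − v)/v.
Km = 0.332 × (31.5 − 12.4) / 12.4 = 6.341/12.4 = 0.511 μM.

0.511 μM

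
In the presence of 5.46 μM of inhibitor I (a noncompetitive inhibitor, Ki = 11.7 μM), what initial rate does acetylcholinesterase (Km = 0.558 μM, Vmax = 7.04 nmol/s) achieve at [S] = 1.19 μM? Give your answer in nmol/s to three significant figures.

α = 1 + [I]/Ki = 1 + 5.46/11.7 = 1.467.
For a noncompetitive inhibitor, Vmax is reduced to Vmax/α while Km is unchanged: Km,app = 0.558 μM, Vmax,app = 4.80 nmol/s.
v = Vmax,app·[S]/(Km,app + [S]) = 4.80 × 1.19/(0.558 + 1.19) = 3.27 nmol/s.

3.27 nmol/s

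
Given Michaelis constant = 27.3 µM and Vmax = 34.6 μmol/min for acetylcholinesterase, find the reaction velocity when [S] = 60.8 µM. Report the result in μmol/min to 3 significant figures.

23.9 μmol/min

v = Vmax·[S]/(Km + [S]) = 34.6 × 60.8 / (27.3 + 60.8)
  = 2104 / 88.10 = 23.9 μmol/min.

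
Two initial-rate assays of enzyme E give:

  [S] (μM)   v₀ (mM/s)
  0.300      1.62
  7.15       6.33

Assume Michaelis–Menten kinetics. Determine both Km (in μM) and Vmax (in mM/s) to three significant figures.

Km = 1.04 μM; Vmax = 7.25 mM/s

From v = Vmax[S]/(Km+[S]), each point gives Vmax = v(Km+[S])/[S].
Equating: 1.62(Km+0.300)/0.300 = 6.33(Km+7.15)/7.15.
5.400·Km + 1.62 = 0.8853·Km + 6.33, so (5.400 − 0.8853)·Km = 6.33 − 1.62.
Km = 4.710/4.515 = 1.04 μM; then Vmax = 1.62(1.04+0.300)/0.300 = 7.25 mM/s.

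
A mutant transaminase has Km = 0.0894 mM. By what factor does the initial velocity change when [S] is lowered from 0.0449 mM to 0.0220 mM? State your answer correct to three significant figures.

0.591

Since Vmax cancels, v₂/v₁ = [S]₂(Km+[S]₁) / [S]₁(Km+[S]₂).
= 0.0220×(0.0894+0.0449) / (0.0449×(0.0894+0.0220)) = 0.002955/0.005002 = 0.591.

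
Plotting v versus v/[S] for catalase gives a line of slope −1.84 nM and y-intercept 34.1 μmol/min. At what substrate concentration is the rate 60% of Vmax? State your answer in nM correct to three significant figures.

The Eadie–Hofstee slope gives Km = 1.84 nM (slope = −Km).
v/Vmax = [S]/(Km+[S]) = 0.6 ⇒ [S] = Km·0.6/(1−0.6) = 1.84 × 1.500 = 2.76 nM.

2.76 nM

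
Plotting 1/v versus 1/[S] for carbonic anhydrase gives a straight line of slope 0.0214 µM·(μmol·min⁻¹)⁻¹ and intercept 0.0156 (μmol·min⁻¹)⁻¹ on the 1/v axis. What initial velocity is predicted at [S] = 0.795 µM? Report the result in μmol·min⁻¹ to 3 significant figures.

23.5 μmol·min⁻¹

The y-intercept is 1/Vmax, so Vmax = 1/0.0156 = 64.1 μmol·min⁻¹.
The slope is Km/Vmax, so Km = 0.0214 × 64.1 = 1.37 µM.
Then v = 64.1 × 0.795/(1.37 + 0.795) = 23.5 μmol·min⁻¹.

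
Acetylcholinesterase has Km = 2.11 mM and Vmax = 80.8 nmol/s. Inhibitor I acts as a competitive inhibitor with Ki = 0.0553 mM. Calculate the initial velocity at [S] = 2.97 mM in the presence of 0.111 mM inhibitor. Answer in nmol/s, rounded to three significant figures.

α = 1 + [I]/Ki = 1 + 0.111/0.0553 = 3.007.
For a competitive inhibitor, Vmax is unchanged and the apparent Km becomes α·Km: Km,app = 6.35 mM, Vmax,app = 80.8 nmol/s.
v = Vmax,app·[S]/(Km,app + [S]) = 80.8 × 2.97/(6.35 + 2.97) = 25.8 nmol/s.

25.8 nmol/s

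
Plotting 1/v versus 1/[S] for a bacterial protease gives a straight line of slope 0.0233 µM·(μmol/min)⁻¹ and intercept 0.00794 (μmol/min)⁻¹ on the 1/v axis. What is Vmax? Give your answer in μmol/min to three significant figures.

The y-intercept of a Lineweaver–Burk plot equals 1/Vmax, so Vmax = 1/0.00794 = 126 μmol/min.

126 μmol/min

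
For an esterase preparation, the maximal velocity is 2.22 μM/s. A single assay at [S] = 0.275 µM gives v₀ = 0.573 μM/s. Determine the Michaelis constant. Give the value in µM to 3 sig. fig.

v/Vmax = 0.573/2.22 = 0.2581 = [S]/(Km+[S]).
So Km + [S] = [S]/0.2581 = 1.065 µM, giving Km = 1.065 − 0.275 = 0.790 µM.

0.790 µM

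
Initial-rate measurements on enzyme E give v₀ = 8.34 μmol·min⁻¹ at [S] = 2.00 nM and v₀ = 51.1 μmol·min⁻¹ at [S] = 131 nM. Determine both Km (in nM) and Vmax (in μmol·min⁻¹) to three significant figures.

In reciprocal form, 1/v = (Km/Vmax)·(1/[S]) + 1/Vmax. The two points give (1/[S], 1/v) = (0.5000, 0.1199) and (0.007634, 0.01957).
Slope = (0.1199 − 0.01957)/(0.5000 − 0.007634) = 0.2038; intercept = 0.1199 − 0.2038×0.5000 = 0.01801.
Vmax = 1/intercept = 55.5 μmol·min⁻¹; Km = slope × Vmax = 0.2038 × 55.5 = 11.3 nM.

Km = 11.3 nM; Vmax = 55.5 μmol·min⁻¹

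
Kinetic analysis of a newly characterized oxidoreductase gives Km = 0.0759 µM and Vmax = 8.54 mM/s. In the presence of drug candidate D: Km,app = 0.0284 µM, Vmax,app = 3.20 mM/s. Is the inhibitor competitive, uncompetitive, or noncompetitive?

uncompetitive

Both Km and Vmax decrease by the same factor (~2.67-fold) — characteristic of uncompetitive inhibition.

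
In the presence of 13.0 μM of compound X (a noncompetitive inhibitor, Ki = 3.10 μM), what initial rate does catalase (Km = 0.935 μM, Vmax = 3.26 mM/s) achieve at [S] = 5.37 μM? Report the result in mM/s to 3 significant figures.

With α = 1 + [I]/Ki = 1 + 13.0/3.10 = 5.194, the noncompetitive rate law is v = (Vmax/α)·[S] / (Km + [S]).
v = (3.26/5.194)×5.37 / (0.935 + 5.37) = 3.371/6.305 = 0.535 mM/s.

0.535 mM/s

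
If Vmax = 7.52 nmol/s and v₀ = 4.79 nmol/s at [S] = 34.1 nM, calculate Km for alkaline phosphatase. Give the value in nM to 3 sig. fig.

From v = Vmax[S]/(Km+[S]), Km = [S](Vmax − v)/v.
Km = 34.1 × (7.52 − 4.79) / 4.79 = 93.09/4.79 = 19.4 nM.

19.4 nM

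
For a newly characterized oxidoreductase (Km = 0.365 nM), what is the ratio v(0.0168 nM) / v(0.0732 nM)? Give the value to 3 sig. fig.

Since Vmax cancels, v₂/v₁ = [S]₂(Km+[S]₁) / [S]₁(Km+[S]₂).
= 0.0168×(0.365+0.0732) / (0.0732×(0.365+0.0168)) = 0.007362/0.02795 = 0.263.

0.263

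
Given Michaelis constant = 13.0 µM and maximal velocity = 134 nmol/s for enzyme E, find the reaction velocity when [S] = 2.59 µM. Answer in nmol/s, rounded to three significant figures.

[S]/(Km+[S]) = 2.59/15.59 = 0.1661, the fractional saturation.
v = 0.1661 × Vmax = 0.1661 × 134 = 22.3 nmol/s.

22.3 nmol/s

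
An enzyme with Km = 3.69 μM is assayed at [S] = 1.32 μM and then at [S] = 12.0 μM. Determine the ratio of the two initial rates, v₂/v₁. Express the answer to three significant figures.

2.90

Since Vmax cancels, v₂/v₁ = [S]₂(Km+[S]₁) / [S]₁(Km+[S]₂).
= 12.0×(3.69+1.32) / (1.32×(3.69+12.0)) = 60.12/20.71 = 2.90.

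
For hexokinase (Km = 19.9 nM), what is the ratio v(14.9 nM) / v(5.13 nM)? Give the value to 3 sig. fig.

2.09

The fractional saturations are [S]/(Km+[S]) = 5.13/25.03 = 0.2050 and 14.9/34.80 = 0.4282.
v₂/v₁ is just their ratio: 0.4282/0.2050 = 2.09.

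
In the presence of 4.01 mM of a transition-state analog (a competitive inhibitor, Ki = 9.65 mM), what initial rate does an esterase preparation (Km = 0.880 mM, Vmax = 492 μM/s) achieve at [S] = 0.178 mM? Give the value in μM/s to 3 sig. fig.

61.5 μM/s

With α = 1 + [I]/Ki = 1 + 4.01/9.65 = 1.416, the competitive rate law is v = Vmax[S] / (αKm + [S]).
v = 492×0.178 / (1.416×0.880 + 0.178) = 87.58/1.424 = 61.5 μM/s.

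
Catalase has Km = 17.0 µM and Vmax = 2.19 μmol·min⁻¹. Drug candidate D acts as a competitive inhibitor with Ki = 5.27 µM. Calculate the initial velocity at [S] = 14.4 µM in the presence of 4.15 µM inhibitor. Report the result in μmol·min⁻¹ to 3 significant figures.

With α = 1 + [I]/Ki = 1 + 4.15/5.27 = 1.787, the competitive rate law is v = Vmax[S] / (αKm + [S]).
v = 2.19×14.4 / (1.787×17.0 + 14.4) = 31.54/44.79 = 0.704 μmol·min⁻¹.

0.704 μmol·min⁻¹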